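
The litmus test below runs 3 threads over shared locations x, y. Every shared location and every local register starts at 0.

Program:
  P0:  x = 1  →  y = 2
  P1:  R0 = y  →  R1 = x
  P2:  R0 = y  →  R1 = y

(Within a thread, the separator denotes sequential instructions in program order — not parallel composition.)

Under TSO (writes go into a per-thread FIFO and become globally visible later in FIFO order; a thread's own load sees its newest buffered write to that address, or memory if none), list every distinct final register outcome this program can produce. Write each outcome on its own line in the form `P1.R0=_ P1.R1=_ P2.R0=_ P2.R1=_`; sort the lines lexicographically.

outcome vector order: (P1.R0,P1.R1,P2.R0,P2.R1)
|TSO outcomes| = 9

P1.R0=0 P1.R1=0 P2.R0=0 P2.R1=0
P1.R0=0 P1.R1=0 P2.R0=0 P2.R1=2
P1.R0=0 P1.R1=0 P2.R0=2 P2.R1=2
P1.R0=0 P1.R1=1 P2.R0=0 P2.R1=0
P1.R0=0 P1.R1=1 P2.R0=0 P2.R1=2
P1.R0=0 P1.R1=1 P2.R0=2 P2.R1=2
P1.R0=2 P1.R1=1 P2.R0=0 P2.R1=0
P1.R0=2 P1.R1=1 P2.R0=0 P2.R1=2
P1.R0=2 P1.R1=1 P2.R0=2 P2.R1=2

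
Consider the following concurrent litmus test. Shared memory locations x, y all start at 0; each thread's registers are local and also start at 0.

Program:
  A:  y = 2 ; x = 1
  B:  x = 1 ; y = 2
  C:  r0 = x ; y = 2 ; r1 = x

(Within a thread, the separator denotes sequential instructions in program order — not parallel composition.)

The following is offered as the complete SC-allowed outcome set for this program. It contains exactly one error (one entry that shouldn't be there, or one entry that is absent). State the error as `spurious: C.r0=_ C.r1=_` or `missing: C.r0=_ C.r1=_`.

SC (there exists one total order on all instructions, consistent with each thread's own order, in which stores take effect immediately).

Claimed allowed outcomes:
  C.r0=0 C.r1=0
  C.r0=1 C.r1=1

outcome vector order: (C.r0,C.r1)
under SC → <0 0>, <0 1>, <1 1>
SC∖claimed = {<0 1>}

missing: C.r0=0 C.r1=1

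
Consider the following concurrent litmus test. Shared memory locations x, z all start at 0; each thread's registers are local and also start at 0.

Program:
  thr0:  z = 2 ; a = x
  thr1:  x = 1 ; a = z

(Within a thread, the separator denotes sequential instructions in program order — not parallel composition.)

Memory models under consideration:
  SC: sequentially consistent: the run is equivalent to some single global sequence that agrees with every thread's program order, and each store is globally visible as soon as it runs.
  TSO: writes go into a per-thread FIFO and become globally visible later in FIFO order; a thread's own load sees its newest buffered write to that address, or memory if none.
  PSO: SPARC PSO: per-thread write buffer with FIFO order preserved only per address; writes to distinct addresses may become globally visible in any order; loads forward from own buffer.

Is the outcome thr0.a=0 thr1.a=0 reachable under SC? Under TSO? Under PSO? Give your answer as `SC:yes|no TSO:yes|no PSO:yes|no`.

SC:no TSO:yes PSO:yes

outcome vector order: (thr0.a,thr1.a)
[SC] allowed = {<0 2> <1 0> <1 2>}
[TSO] allowed = {<0 0> <0 2> <1 0> <1 2>}
[PSO] allowed = {<0 0> <0 2> <1 0> <1 2>}
target <0 0> ∈ {TSO,PSO}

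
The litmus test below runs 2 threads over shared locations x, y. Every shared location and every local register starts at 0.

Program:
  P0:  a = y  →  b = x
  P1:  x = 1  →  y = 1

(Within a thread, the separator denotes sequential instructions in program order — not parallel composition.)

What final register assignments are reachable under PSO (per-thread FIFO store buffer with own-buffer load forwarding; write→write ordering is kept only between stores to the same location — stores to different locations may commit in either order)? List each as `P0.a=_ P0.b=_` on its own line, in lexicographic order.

outcome vector order: (P0.a,P0.b)
|PSO outcomes| = 4

P0.a=0 P0.b=0
P0.a=0 P0.b=1
P0.a=1 P0.b=0
P0.a=1 P0.b=1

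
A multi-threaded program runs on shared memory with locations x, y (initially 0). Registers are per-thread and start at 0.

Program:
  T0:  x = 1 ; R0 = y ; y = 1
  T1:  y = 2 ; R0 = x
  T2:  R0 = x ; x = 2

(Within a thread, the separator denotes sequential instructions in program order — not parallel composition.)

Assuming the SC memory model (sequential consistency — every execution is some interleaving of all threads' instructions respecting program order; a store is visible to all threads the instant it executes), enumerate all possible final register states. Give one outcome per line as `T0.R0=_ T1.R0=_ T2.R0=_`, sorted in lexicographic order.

outcome vector order: (T0.R0,T1.R0,T2.R0)
|SC outcomes| = 10

T0.R0=0 T1.R0=1 T2.R0=0
T0.R0=0 T1.R0=1 T2.R0=1
T0.R0=0 T1.R0=2 T2.R0=0
T0.R0=0 T1.R0=2 T2.R0=1
T0.R0=2 T1.R0=0 T2.R0=0
T0.R0=2 T1.R0=0 T2.R0=1
T0.R0=2 T1.R0=1 T2.R0=0
T0.R0=2 T1.R0=1 T2.R0=1
T0.R0=2 T1.R0=2 T2.R0=0
T0.R0=2 T1.R0=2 T2.R0=1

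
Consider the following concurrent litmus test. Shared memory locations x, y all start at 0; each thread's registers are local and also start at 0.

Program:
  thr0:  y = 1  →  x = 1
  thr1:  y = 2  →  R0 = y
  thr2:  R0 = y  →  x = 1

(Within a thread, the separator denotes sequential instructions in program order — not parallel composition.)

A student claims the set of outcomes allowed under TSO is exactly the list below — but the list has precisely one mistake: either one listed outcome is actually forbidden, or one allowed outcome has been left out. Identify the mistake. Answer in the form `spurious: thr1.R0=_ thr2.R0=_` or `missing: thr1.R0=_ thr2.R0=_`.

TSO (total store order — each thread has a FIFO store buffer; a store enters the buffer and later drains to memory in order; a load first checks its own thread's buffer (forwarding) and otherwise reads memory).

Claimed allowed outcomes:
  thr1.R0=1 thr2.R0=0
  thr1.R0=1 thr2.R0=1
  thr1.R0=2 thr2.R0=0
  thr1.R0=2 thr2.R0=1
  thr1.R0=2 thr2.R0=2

outcome vector order: (thr1.R0,thr2.R0)
under TSO → 10, 11, 12, 20, 21, 22
TSO∖claimed = {12}

missing: thr1.R0=1 thr2.R0=2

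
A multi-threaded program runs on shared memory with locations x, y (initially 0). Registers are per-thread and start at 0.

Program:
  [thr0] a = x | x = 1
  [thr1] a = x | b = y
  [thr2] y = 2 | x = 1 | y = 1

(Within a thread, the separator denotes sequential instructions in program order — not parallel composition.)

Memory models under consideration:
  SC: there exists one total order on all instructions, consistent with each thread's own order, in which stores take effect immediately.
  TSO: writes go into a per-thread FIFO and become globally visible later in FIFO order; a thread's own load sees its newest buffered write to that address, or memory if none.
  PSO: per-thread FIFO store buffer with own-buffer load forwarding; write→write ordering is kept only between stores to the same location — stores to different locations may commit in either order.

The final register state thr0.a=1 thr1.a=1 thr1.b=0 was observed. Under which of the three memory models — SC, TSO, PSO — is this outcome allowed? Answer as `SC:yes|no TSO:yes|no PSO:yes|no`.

SC:no TSO:no PSO:yes

outcome vector order: (thr0.a,thr1.a,thr1.b)
[SC] allowed = {0/0/0, 0/0/1, 0/0/2, 0/1/0, 0/1/1, 0/1/2, 1/0/0, 1/0/1, 1/0/2, 1/1/1, 1/1/2}
[TSO] allowed = {0/0/0, 0/0/1, 0/0/2, 0/1/0, 0/1/1, 0/1/2, 1/0/0, 1/0/1, 1/0/2, 1/1/1, 1/1/2}
[PSO] allowed = {0/0/0, 0/0/1, 0/0/2, 0/1/0, 0/1/1, 0/1/2, 1/0/0, 1/0/1, 1/0/2, 1/1/0, 1/1/1, 1/1/2}
target 1/1/0 ∈ {PSO}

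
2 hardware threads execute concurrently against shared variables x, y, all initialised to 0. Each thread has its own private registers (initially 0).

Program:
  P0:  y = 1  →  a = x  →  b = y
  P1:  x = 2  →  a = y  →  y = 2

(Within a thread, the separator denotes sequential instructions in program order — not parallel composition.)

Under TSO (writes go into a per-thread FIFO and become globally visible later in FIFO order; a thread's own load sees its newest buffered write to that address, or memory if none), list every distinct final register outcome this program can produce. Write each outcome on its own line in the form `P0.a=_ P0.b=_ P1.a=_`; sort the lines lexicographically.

outcome vector order: (P0.a,P0.b,P1.a)
|TSO outcomes| = 8

P0.a=0 P0.b=1 P1.a=0
P0.a=0 P0.b=1 P1.a=1
P0.a=0 P0.b=2 P1.a=0
P0.a=0 P0.b=2 P1.a=1
P0.a=2 P0.b=1 P1.a=0
P0.a=2 P0.b=1 P1.a=1
P0.a=2 P0.b=2 P1.a=0
P0.a=2 P0.b=2 P1.a=1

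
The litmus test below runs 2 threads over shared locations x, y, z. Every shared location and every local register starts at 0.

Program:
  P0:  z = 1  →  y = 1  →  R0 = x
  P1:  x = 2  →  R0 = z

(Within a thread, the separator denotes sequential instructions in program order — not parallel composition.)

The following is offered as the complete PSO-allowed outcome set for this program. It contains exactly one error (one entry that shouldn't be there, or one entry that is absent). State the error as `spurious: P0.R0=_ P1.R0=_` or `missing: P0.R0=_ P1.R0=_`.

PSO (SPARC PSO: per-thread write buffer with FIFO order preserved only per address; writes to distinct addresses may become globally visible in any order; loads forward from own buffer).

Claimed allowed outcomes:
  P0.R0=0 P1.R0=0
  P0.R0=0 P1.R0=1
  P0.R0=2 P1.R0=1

missing: P0.R0=2 P1.R0=0

outcome vector order: (P0.R0,P1.R0)
PSO (4): <0 0>; <0 1>; <2 0>; <2 1>
PSO∖claimed = {<2 0>}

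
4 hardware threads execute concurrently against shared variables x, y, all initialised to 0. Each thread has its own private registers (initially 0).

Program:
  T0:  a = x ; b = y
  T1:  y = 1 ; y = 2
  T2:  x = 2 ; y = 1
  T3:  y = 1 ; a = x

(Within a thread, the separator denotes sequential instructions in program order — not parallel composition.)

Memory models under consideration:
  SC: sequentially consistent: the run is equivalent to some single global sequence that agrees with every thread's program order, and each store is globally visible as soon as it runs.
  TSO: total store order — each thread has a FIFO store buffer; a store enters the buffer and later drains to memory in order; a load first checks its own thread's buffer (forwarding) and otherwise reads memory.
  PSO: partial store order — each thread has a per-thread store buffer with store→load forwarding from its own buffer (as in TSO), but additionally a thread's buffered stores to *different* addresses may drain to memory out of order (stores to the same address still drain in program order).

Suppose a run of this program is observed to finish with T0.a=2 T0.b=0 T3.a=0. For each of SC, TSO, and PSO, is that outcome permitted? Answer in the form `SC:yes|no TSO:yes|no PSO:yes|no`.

SC:no TSO:yes PSO:yes

outcome vector order: (T0.a,T0.b,T3.a)
SC: 11 outcomes — {(0,0,0) (0,0,2) (0,1,0) (0,1,2) (0,2,0) (0,2,2) (2,0,2) (2,1,0) (2,1,2) (2,2,0) (2,2,2)}
TSO: 12 outcomes — {(0,0,0) (0,0,2) (0,1,0) (0,1,2) (0,2,0) (0,2,2) (2,0,0) (2,0,2) (2,1,0) (2,1,2) (2,2,0) (2,2,2)}
PSO: 12 outcomes — {(0,0,0) (0,0,2) (0,1,0) (0,1,2) (0,2,0) (0,2,2) (2,0,0) (2,0,2) (2,1,0) (2,1,2) (2,2,0) (2,2,2)}
target (2,0,0) ∈ {TSO,PSO}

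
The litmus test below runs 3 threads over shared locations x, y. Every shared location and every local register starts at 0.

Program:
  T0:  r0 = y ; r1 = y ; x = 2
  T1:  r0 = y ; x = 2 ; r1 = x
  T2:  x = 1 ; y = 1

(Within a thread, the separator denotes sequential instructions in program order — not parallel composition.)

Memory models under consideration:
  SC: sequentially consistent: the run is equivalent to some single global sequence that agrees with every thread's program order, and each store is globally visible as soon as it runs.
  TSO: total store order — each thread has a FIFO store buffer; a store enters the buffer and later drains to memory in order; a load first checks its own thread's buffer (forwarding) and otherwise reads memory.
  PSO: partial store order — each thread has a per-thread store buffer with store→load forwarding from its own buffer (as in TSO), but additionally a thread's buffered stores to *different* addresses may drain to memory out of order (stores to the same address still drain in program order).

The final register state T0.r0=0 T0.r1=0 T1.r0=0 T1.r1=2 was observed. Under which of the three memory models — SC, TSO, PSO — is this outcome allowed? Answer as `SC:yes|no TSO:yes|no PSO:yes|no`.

outcome vector order: (T0.r0,T0.r1,T1.r0,T1.r1)
[SC] allowed = {(0,0,0,1); (0,0,0,2); (0,0,1,2); (0,1,0,1); (0,1,0,2); (0,1,1,2); (1,1,0,1); (1,1,0,2); (1,1,1,2)}
[TSO] allowed = {(0,0,0,1); (0,0,0,2); (0,0,1,2); (0,1,0,1); (0,1,0,2); (0,1,1,2); (1,1,0,1); (1,1,0,2); (1,1,1,2)}
[PSO] allowed = {(0,0,0,1); (0,0,0,2); (0,0,1,1); (0,0,1,2); (0,1,0,1); (0,1,0,2); (0,1,1,1); (0,1,1,2); (1,1,0,1); (1,1,0,2); (1,1,1,1); (1,1,1,2)}
target (0,0,0,2) ∈ {SC,TSO,PSO}

SC:yes TSO:yes PSO:yes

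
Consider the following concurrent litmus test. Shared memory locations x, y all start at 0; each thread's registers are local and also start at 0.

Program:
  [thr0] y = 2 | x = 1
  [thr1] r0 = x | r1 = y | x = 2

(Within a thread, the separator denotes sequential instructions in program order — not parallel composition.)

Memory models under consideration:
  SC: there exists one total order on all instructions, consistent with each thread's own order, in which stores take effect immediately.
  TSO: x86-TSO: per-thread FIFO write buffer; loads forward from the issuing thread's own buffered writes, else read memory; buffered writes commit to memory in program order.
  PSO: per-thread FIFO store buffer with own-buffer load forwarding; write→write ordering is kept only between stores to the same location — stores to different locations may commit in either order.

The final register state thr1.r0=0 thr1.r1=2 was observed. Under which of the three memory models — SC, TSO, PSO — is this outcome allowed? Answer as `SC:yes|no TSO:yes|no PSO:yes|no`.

SC:yes TSO:yes PSO:yes

outcome vector order: (thr1.r0,thr1.r1)
under SC → (0,0) (0,2) (1,2)
under TSO → (0,0) (0,2) (1,2)
under PSO → (0,0) (0,2) (1,0) (1,2)
target (0,2) ∈ {SC,TSO,PSO}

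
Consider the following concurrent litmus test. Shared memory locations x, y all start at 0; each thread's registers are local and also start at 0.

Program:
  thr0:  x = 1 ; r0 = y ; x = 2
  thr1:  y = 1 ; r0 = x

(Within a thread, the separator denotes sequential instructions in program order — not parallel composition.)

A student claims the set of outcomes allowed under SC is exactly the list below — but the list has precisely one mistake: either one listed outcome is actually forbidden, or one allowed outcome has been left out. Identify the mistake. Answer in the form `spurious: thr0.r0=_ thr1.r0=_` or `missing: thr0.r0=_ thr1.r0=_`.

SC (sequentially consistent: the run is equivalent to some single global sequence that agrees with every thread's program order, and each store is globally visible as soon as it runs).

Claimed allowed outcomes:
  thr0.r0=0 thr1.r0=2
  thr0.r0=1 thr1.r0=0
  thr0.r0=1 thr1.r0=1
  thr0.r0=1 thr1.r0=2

missing: thr0.r0=0 thr1.r0=1

outcome vector order: (thr0.r0,thr1.r0)
SC (5): <0 1>; <0 2>; <1 0>; <1 1>; <1 2>
SC∖claimed = {<0 1>}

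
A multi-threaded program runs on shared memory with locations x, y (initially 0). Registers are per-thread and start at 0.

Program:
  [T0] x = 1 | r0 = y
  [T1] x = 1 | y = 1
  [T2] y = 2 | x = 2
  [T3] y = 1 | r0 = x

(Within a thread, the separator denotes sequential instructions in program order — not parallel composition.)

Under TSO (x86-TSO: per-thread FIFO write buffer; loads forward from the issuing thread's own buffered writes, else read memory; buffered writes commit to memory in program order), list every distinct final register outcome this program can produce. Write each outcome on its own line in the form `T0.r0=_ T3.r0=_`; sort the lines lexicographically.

T0.r0=0 T3.r0=0
T0.r0=0 T3.r0=1
T0.r0=0 T3.r0=2
T0.r0=1 T3.r0=0
T0.r0=1 T3.r0=1
T0.r0=1 T3.r0=2
T0.r0=2 T3.r0=0
T0.r0=2 T3.r0=1
T0.r0=2 T3.r0=2

outcome vector order: (T0.r0,T3.r0)
|TSO outcomes| = 9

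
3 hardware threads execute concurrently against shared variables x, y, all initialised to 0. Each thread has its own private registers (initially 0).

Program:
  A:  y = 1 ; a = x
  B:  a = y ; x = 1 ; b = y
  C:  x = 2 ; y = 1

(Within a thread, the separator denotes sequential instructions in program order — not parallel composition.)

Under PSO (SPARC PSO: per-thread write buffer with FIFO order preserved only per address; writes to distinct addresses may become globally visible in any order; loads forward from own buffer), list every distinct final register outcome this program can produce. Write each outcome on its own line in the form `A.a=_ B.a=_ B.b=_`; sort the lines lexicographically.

outcome vector order: (A.a,B.a,B.b)
|PSO outcomes| = 9

A.a=0 B.a=0 B.b=0
A.a=0 B.a=0 B.b=1
A.a=0 B.a=1 B.b=1
A.a=1 B.a=0 B.b=0
A.a=1 B.a=0 B.b=1
A.a=1 B.a=1 B.b=1
A.a=2 B.a=0 B.b=0
A.a=2 B.a=0 B.b=1
A.a=2 B.a=1 B.b=1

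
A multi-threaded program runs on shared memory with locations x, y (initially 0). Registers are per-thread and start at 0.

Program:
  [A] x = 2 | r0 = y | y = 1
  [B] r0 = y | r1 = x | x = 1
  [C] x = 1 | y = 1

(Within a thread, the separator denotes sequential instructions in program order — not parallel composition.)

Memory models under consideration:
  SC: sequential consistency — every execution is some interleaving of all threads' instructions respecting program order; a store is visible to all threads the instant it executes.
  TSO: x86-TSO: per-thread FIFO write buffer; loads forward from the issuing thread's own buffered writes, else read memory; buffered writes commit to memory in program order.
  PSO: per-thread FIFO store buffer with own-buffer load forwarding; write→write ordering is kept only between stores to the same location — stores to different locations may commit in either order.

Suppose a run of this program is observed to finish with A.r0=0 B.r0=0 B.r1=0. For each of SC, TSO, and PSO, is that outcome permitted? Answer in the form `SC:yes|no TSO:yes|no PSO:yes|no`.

outcome vector order: (A.r0,B.r0,B.r1)
under SC → <0 0 0>; <0 0 1>; <0 0 2>; <0 1 1>; <0 1 2>; <1 0 0>; <1 0 1>; <1 0 2>; <1 1 1>; <1 1 2>
under TSO → <0 0 0>; <0 0 1>; <0 0 2>; <0 1 1>; <0 1 2>; <1 0 0>; <1 0 1>; <1 0 2>; <1 1 1>; <1 1 2>
under PSO → <0 0 0>; <0 0 1>; <0 0 2>; <0 1 0>; <0 1 1>; <0 1 2>; <1 0 0>; <1 0 1>; <1 0 2>; <1 1 0>; <1 1 1>; <1 1 2>
target <0 0 0> ∈ {SC,TSO,PSO}

SC:yes TSO:yes PSO:yes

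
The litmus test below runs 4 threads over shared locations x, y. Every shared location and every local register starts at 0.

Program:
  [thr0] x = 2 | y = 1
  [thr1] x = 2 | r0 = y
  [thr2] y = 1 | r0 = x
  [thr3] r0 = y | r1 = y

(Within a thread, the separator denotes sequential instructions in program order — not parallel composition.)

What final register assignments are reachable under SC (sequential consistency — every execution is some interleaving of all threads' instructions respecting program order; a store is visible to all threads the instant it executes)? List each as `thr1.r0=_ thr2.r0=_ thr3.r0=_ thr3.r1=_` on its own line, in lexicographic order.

thr1.r0=0 thr2.r0=2 thr3.r0=0 thr3.r1=0
thr1.r0=0 thr2.r0=2 thr3.r0=0 thr3.r1=1
thr1.r0=0 thr2.r0=2 thr3.r0=1 thr3.r1=1
thr1.r0=1 thr2.r0=0 thr3.r0=0 thr3.r1=0
thr1.r0=1 thr2.r0=0 thr3.r0=0 thr3.r1=1
thr1.r0=1 thr2.r0=0 thr3.r0=1 thr3.r1=1
thr1.r0=1 thr2.r0=2 thr3.r0=0 thr3.r1=0
thr1.r0=1 thr2.r0=2 thr3.r0=0 thr3.r1=1
thr1.r0=1 thr2.r0=2 thr3.r0=1 thr3.r1=1

outcome vector order: (thr1.r0,thr2.r0,thr3.r0,thr3.r1)
|SC outcomes| = 9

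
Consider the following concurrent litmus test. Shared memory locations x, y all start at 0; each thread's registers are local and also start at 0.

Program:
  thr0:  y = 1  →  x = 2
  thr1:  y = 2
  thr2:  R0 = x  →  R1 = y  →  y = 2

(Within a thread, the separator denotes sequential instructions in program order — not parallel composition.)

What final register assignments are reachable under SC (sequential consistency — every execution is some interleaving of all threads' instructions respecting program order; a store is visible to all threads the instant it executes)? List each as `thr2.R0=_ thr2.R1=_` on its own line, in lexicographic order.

thr2.R0=0 thr2.R1=0
thr2.R0=0 thr2.R1=1
thr2.R0=0 thr2.R1=2
thr2.R0=2 thr2.R1=1
thr2.R0=2 thr2.R1=2

outcome vector order: (thr2.R0,thr2.R1)
|SC outcomes| = 5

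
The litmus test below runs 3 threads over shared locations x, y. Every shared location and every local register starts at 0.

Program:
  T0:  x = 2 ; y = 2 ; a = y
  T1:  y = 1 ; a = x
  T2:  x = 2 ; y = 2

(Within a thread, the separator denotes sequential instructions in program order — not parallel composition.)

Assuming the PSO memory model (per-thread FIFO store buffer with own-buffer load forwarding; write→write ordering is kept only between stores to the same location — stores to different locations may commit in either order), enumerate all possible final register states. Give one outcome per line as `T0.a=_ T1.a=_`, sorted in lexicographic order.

outcome vector order: (T0.a,T1.a)
|PSO outcomes| = 4

T0.a=1 T1.a=0
T0.a=1 T1.a=2
T0.a=2 T1.a=0
T0.a=2 T1.a=2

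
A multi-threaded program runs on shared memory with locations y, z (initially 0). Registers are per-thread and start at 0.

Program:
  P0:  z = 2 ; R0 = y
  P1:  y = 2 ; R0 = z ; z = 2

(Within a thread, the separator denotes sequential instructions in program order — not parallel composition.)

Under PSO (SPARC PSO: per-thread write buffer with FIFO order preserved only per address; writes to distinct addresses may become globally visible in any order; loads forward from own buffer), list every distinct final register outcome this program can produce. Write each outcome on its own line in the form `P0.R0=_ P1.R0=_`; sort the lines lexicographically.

P0.R0=0 P1.R0=0
P0.R0=0 P1.R0=2
P0.R0=2 P1.R0=0
P0.R0=2 P1.R0=2

outcome vector order: (P0.R0,P1.R0)
|PSO outcomes| = 4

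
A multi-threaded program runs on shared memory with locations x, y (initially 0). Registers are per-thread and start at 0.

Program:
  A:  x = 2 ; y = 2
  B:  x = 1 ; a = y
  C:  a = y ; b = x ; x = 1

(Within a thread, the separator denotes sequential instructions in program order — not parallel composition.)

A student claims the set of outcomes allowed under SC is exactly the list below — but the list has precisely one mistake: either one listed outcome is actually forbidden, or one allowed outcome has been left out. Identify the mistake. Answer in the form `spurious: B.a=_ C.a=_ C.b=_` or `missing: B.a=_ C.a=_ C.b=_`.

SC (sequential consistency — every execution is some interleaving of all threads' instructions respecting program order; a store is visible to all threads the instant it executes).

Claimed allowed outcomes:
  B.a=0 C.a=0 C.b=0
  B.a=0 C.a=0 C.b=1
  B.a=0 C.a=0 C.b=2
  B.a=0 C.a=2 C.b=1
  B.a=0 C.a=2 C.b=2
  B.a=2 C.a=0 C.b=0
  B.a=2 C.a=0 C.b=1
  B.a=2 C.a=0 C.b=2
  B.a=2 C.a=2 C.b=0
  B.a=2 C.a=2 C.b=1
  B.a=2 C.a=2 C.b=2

spurious: B.a=2 C.a=2 C.b=0

outcome vector order: (B.a,C.a,C.b)
under SC → 0/0/0 0/0/1 0/0/2 0/2/1 0/2/2 2/0/0 2/0/1 2/0/2 2/2/1 2/2/2
claimed∖SC = {2/2/0}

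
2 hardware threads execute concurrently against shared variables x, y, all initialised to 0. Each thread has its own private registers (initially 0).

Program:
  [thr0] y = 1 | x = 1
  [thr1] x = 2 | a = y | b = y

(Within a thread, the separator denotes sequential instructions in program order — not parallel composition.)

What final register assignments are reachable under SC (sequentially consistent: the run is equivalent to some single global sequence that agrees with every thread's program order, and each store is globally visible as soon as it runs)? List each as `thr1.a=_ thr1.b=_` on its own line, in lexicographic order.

thr1.a=0 thr1.b=0
thr1.a=0 thr1.b=1
thr1.a=1 thr1.b=1

outcome vector order: (thr1.a,thr1.b)
|SC outcomes| = 3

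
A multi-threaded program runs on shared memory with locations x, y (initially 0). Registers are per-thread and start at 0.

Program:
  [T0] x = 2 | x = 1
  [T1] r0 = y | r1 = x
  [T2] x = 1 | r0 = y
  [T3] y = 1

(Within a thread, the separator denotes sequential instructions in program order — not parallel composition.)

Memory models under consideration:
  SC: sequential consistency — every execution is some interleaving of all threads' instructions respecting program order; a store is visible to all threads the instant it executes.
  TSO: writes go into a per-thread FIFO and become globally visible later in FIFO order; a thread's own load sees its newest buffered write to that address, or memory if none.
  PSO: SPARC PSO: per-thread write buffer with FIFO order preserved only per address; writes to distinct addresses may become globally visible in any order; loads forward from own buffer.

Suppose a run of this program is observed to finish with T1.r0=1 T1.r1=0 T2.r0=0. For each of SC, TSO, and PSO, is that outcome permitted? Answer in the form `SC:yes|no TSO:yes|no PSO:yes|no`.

SC:no TSO:yes PSO:yes

outcome vector order: (T1.r0,T1.r1,T2.r0)
SC (11): 000, 001, 010, 011, 020, 021, 101, 110, 111, 120, 121
TSO (12): 000, 001, 010, 011, 020, 021, 100, 101, 110, 111, 120, 121
PSO (12): 000, 001, 010, 011, 020, 021, 100, 101, 110, 111, 120, 121
target 100 ∈ {TSO,PSO}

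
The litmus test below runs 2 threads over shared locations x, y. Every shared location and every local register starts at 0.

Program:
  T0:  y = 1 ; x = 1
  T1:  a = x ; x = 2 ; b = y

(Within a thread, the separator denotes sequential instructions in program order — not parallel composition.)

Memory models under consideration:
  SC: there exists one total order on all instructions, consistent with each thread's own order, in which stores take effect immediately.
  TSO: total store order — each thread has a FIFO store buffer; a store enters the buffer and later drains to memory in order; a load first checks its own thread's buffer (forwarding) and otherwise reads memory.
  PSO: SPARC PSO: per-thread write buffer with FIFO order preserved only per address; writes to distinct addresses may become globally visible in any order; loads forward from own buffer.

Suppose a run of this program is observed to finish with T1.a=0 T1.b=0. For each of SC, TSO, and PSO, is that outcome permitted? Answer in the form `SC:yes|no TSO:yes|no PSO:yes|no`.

outcome vector order: (T1.a,T1.b)
SC: 3 outcomes — {<0 0>; <0 1>; <1 1>}
TSO: 3 outcomes — {<0 0>; <0 1>; <1 1>}
PSO: 4 outcomes — {<0 0>; <0 1>; <1 0>; <1 1>}
target <0 0> ∈ {SC,TSO,PSO}

SC:yes TSO:yes PSO:yes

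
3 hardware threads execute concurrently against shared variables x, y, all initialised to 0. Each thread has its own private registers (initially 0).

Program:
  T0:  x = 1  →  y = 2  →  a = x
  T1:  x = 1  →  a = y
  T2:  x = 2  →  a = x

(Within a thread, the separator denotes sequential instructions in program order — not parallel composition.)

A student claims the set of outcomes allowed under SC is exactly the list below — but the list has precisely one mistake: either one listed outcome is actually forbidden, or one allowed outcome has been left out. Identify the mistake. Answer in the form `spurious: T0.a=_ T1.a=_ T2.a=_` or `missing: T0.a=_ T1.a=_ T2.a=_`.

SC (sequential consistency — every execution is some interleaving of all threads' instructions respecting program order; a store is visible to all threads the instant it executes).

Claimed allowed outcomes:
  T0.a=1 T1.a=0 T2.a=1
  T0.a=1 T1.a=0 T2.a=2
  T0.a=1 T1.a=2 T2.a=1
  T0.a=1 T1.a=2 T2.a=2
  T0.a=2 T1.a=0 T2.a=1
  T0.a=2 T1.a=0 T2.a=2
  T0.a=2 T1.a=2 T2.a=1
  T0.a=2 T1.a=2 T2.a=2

spurious: T0.a=2 T1.a=0 T2.a=1

outcome vector order: (T0.a,T1.a,T2.a)
SC (7): (1,0,1), (1,0,2), (1,2,1), (1,2,2), (2,0,2), (2,2,1), (2,2,2)
claimed∖SC = {(2,0,1)}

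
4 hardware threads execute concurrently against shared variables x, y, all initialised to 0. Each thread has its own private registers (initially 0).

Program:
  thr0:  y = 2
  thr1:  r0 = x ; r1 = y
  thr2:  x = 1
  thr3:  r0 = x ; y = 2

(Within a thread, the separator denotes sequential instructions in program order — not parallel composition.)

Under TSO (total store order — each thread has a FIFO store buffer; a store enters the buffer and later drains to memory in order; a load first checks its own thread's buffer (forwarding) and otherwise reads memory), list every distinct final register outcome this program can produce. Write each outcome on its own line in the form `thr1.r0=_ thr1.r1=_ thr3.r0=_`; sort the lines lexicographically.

thr1.r0=0 thr1.r1=0 thr3.r0=0
thr1.r0=0 thr1.r1=0 thr3.r0=1
thr1.r0=0 thr1.r1=2 thr3.r0=0
thr1.r0=0 thr1.r1=2 thr3.r0=1
thr1.r0=1 thr1.r1=0 thr3.r0=0
thr1.r0=1 thr1.r1=0 thr3.r0=1
thr1.r0=1 thr1.r1=2 thr3.r0=0
thr1.r0=1 thr1.r1=2 thr3.r0=1

outcome vector order: (thr1.r0,thr1.r1,thr3.r0)
|TSO outcomes| = 8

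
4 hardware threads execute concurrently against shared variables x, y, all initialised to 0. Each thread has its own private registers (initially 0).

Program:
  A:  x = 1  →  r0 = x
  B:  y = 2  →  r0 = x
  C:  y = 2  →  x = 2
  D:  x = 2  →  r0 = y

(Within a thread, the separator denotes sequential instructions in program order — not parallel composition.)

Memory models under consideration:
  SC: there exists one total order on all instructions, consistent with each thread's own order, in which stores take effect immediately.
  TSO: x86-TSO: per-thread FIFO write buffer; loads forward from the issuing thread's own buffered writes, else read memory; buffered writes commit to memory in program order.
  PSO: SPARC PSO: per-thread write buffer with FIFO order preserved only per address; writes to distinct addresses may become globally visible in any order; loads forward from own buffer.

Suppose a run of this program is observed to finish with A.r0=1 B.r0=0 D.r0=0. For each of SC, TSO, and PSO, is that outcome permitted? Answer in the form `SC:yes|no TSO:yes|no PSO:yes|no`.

outcome vector order: (A.r0,B.r0,D.r0)
SC (10): 1/0/2, 1/1/0, 1/1/2, 1/2/0, 1/2/2, 2/0/2, 2/1/0, 2/1/2, 2/2/0, 2/2/2
TSO (12): 1/0/0, 1/0/2, 1/1/0, 1/1/2, 1/2/0, 1/2/2, 2/0/0, 2/0/2, 2/1/0, 2/1/2, 2/2/0, 2/2/2
PSO (12): 1/0/0, 1/0/2, 1/1/0, 1/1/2, 1/2/0, 1/2/2, 2/0/0, 2/0/2, 2/1/0, 2/1/2, 2/2/0, 2/2/2
target 1/0/0 ∈ {TSO,PSO}

SC:no TSO:yes PSO:yes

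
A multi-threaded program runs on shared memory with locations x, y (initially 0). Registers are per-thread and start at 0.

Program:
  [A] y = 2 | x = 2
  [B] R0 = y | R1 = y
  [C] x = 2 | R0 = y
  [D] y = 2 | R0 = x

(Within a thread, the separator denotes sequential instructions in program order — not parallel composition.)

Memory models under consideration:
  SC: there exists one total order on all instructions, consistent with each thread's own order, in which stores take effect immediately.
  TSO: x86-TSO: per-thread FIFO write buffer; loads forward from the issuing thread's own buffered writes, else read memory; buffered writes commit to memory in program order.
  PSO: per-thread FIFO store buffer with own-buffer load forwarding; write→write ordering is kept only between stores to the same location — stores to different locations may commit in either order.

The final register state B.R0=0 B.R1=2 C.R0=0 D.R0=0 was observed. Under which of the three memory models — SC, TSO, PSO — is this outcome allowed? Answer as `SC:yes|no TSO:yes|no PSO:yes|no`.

SC:no TSO:yes PSO:yes

outcome vector order: (B.R0,B.R1,C.R0,D.R0)
[SC] allowed = {(0,0,0,2), (0,0,2,0), (0,0,2,2), (0,2,0,2), (0,2,2,0), (0,2,2,2), (2,2,0,2), (2,2,2,0), (2,2,2,2)}
[TSO] allowed = {(0,0,0,0), (0,0,0,2), (0,0,2,0), (0,0,2,2), (0,2,0,0), (0,2,0,2), (0,2,2,0), (0,2,2,2), (2,2,0,0), (2,2,0,2), (2,2,2,0), (2,2,2,2)}
[PSO] allowed = {(0,0,0,0), (0,0,0,2), (0,0,2,0), (0,0,2,2), (0,2,0,0), (0,2,0,2), (0,2,2,0), (0,2,2,2), (2,2,0,0), (2,2,0,2), (2,2,2,0), (2,2,2,2)}
target (0,2,0,0) ∈ {TSO,PSO}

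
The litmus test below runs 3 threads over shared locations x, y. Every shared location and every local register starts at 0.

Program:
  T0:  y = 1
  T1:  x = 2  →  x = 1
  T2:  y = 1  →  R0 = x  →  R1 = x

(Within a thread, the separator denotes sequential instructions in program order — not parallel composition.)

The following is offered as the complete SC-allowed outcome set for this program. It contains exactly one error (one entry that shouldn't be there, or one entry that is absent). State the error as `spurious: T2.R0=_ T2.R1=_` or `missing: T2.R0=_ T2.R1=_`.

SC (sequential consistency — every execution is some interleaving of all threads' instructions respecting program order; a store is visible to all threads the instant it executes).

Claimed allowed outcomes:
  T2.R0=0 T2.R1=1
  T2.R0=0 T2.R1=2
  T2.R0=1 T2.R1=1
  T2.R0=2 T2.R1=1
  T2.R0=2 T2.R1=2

outcome vector order: (T2.R0,T2.R1)
[SC] allowed = {0/0, 0/1, 0/2, 1/1, 2/1, 2/2}
SC∖claimed = {0/0}

missing: T2.R0=0 T2.R1=0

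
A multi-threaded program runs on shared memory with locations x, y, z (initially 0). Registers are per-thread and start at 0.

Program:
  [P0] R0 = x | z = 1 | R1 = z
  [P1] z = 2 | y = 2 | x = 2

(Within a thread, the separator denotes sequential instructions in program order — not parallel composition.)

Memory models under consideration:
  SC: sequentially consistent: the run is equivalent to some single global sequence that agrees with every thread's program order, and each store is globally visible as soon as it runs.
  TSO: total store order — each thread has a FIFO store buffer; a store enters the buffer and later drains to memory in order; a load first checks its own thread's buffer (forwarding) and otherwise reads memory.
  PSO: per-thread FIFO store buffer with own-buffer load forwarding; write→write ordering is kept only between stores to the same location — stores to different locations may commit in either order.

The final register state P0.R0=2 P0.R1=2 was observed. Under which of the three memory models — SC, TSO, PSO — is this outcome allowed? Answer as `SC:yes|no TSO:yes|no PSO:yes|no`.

outcome vector order: (P0.R0,P0.R1)
under SC → 01, 02, 21
under TSO → 01, 02, 21
under PSO → 01, 02, 21, 22
target 22 ∈ {PSO}

SC:no TSO:no PSO:yes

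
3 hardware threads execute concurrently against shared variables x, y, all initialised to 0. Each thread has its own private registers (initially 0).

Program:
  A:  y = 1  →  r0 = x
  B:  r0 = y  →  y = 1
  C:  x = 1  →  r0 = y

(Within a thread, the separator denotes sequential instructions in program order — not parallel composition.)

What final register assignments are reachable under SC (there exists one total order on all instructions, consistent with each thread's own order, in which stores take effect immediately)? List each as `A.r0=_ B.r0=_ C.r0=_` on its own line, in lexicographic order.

outcome vector order: (A.r0,B.r0,C.r0)
|SC outcomes| = 6

A.r0=0 B.r0=0 C.r0=1
A.r0=0 B.r0=1 C.r0=1
A.r0=1 B.r0=0 C.r0=0
A.r0=1 B.r0=0 C.r0=1
A.r0=1 B.r0=1 C.r0=0
A.r0=1 B.r0=1 C.r0=1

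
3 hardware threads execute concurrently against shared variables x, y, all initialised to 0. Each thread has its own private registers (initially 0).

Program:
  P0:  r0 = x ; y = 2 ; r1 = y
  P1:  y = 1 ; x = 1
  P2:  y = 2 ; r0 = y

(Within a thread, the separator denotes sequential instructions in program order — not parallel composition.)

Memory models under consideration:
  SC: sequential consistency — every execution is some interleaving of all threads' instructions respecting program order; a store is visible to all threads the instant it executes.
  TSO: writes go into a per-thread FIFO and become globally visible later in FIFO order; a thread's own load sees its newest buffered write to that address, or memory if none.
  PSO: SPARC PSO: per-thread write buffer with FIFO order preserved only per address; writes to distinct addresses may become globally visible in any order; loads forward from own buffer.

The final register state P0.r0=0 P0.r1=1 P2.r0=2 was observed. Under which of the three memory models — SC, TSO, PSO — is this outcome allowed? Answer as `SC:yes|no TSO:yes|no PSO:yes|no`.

SC:yes TSO:yes PSO:yes

outcome vector order: (P0.r0,P0.r1,P2.r0)
SC: 6 outcomes — {<0 1 1>; <0 1 2>; <0 2 1>; <0 2 2>; <1 2 1>; <1 2 2>}
TSO: 6 outcomes — {<0 1 1>; <0 1 2>; <0 2 1>; <0 2 2>; <1 2 1>; <1 2 2>}
PSO: 8 outcomes — {<0 1 1>; <0 1 2>; <0 2 1>; <0 2 2>; <1 1 1>; <1 1 2>; <1 2 1>; <1 2 2>}
target <0 1 2> ∈ {SC,TSO,PSO}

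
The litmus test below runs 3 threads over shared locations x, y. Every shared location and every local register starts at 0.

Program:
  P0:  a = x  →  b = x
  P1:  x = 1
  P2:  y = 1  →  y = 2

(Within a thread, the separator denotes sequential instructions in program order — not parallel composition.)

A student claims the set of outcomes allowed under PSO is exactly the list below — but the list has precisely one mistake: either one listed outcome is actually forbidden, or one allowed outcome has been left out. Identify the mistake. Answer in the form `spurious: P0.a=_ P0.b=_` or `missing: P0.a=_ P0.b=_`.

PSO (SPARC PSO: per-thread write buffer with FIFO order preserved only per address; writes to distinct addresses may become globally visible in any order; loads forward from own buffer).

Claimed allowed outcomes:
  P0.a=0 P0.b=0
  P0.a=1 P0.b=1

outcome vector order: (P0.a,P0.b)
PSO (3): 0/0; 0/1; 1/1
PSO∖claimed = {0/1}

missing: P0.a=0 P0.b=1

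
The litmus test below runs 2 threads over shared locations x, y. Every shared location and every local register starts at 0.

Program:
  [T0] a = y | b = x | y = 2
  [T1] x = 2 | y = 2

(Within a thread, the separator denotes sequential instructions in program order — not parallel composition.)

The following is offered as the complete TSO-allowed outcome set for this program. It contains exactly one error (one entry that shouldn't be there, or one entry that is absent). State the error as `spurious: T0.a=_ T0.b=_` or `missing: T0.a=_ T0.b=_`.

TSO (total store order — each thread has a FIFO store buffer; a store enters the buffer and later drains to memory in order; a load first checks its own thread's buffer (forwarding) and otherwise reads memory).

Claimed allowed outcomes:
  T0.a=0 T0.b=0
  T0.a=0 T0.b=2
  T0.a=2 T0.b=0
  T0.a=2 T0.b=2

outcome vector order: (T0.a,T0.b)
TSO (3): <0 0>; <0 2>; <2 2>
claimed∖TSO = {<2 0>}

spurious: T0.a=2 T0.b=0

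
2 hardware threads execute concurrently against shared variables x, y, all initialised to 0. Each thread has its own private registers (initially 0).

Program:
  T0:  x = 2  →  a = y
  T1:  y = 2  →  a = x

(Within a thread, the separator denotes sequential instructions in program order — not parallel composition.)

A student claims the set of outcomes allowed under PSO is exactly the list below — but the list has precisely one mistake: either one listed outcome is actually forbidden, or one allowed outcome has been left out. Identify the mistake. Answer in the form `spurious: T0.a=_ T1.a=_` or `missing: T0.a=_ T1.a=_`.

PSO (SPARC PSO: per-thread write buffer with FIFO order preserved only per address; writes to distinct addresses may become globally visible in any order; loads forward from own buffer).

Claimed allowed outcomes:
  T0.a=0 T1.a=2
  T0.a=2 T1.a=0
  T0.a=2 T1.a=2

outcome vector order: (T0.a,T1.a)
PSO (4): (0,0), (0,2), (2,0), (2,2)
PSO∖claimed = {(0,0)}

missing: T0.a=0 T1.a=0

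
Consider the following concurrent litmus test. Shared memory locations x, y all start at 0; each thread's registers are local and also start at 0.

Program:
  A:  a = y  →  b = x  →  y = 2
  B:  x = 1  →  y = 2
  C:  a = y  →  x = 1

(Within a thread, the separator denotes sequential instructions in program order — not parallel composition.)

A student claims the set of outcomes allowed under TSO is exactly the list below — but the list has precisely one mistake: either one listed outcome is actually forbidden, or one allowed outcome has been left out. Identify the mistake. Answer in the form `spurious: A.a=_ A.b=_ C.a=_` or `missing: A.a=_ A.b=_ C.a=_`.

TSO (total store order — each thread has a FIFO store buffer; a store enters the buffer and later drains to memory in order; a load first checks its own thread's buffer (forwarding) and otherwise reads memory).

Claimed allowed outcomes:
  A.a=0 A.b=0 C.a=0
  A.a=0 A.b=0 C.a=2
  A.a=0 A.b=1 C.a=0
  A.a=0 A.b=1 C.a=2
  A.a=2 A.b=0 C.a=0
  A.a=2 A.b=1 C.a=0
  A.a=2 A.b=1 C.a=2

outcome vector order: (A.a,A.b,C.a)
TSO: 6 outcomes — {0/0/0 0/0/2 0/1/0 0/1/2 2/1/0 2/1/2}
claimed∖TSO = {2/0/0}

spurious: A.a=2 A.b=0 C.a=0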